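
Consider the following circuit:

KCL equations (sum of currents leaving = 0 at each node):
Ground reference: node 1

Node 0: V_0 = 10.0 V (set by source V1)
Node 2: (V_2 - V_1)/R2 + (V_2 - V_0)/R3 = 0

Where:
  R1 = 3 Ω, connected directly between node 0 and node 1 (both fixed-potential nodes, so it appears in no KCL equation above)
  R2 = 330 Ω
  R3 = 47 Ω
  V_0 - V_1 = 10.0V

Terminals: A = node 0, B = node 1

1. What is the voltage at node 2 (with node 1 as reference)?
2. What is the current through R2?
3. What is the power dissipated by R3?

Nodal analysis, taking node 1 as the 0 V reference.
Source V1 fixes V_0 = 10 V.
KCL at each unknown node (sum of currents leaving = 0; resistances in Ω):
  Node 2: (V_2 - 0)/330 + (V_2 - 10)/47 = 0
Collecting terms: 0.02431 × V_2 = 0.2128  =>  V_2 = 8.753 V
Part 1:
  Read off the nodal solution: V_2 = 8.753 V
Part 2:
  I_R2 = (V_1 - V_2)/R2 = (0 - 8.753)/330 = -0.02653 A
  Magnitude: I_R2 = 0.02653 A
Part 3:
  I_R3 = (V_0 - V_2)/R3 = (10 - 8.753)/47 = 0.02653 A
  P_R3 = I_R3² × R3 = (0.02653)² × 47 = 0.03307 W

Final answers:
1. V_2 = 8.753 V
2. I_R2 = 0.02653 A
3. P_R3 = 0.03307 W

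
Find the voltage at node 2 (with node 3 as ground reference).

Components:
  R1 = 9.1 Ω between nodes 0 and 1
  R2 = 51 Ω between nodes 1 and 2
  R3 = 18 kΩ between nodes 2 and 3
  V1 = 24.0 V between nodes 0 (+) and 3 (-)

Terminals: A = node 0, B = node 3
Nodal analysis, taking node 3 as the 0 V reference.
Source V1 fixes V_0 = 24 V.
KCL at each unknown node (sum of currents leaving = 0; resistances in Ω):
  Node 1: (V_1 - 24)/9.1 + (V_1 - V_2)/51 = 0
  Node 2: (V_2 - V_1)/51 + (V_2 - 0)/18000 = 0
Collecting terms (coefficients in siemens):
  0.1295·V_1 - 0.01961·V_2 = 2.637
  0.01966·V_2 - 0.01961·V_1 = 0
Determinant D = (0.1295)(0.01966) - (-0.01961)(-0.01961) = 0.002162
V_1 = [(2.637)(0.01966) - (-0.01961)(0)]/D = 23.99 V
V_2 = [(0.1295)(0) - (2.637)(-0.01961)]/D = 23.92 V
The requested potential is V_2 = 23.92 V.

Final answer: V_2 = 23.92 V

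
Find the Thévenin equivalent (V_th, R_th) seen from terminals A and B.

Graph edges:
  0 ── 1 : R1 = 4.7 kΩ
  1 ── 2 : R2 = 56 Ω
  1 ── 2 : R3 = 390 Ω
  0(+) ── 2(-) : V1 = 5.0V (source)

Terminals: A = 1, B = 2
Step 1 — V_th is the open-circuit voltage V_A - V_B (nothing connected across the terminals).
Nodal analysis, taking node 2 as the 0 V reference.
Source V1 fixes V_0 = 5 V.
KCL at each unknown node (sum of currents leaving = 0; resistances in Ω):
  Node 1: (V_1 - 5)/4700 + (V_1 - 0)/56 + (V_1 - 0)/390 = 0
Collecting terms: 0.02063 × V_1 = 0.001064  =>  V_1 = 0.05156 V
V_th = V_1 - V_2 = 0.05156 - 0 = 0.05156 V
Step 2 — R_th: zero the source — replace V1 by a short circuit (node 2 merges into node 0) — and find the resistance seen between A (node 1) and B (node 0).
Reduce the network between node 1 (A) and node 0 (B) by series/parallel combination:
  Rp1 = R1 ‖ R2 ‖ R3 (parallel, all between nodes 0 and 1) = 1/(1/4700 + 1/56 + 1/390) = 48.46 Ω
R_th = 48.46 Ω

Final answer: V_th = 0.05156 V, R_th = 48.46 Ω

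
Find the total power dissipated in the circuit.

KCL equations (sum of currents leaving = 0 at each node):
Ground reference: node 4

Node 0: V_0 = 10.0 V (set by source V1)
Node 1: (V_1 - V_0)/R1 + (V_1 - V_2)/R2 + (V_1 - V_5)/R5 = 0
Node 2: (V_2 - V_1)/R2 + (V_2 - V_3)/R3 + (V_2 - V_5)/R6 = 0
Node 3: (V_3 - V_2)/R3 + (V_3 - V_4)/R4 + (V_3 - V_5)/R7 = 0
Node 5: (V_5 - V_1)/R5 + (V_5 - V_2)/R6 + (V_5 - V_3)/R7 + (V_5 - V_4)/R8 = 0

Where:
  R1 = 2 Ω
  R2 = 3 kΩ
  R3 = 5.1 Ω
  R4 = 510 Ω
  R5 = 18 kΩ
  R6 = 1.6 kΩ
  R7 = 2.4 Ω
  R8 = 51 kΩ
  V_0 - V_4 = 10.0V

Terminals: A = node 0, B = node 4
Nodal analysis, taking node 4 as the 0 V reference.
Source V1 fixes V_0 = 10 V.
KCL at each unknown node (sum of currents leaving = 0; resistances in Ω):
  Node 1: (V_1 - 10)/2 + (V_1 - V_2)/3000 + (V_1 - V_5)/18000 = 0
  Node 2: (V_2 - V_1)/3000 + (V_2 - V_3)/5.1 + (V_2 - V_5)/1600 = 0
  Node 3: (V_3 - V_2)/5.1 + (V_3 - 0)/510 + (V_3 - V_5)/2.4 = 0
  Node 5: (V_5 - V_1)/18000 + (V_5 - V_2)/1600 + (V_5 - V_3)/2.4 + (V_5 - 0)/51000 = 0
Collecting terms (coefficients in siemens):
  0.5004·V_1 - 0.0003333·V_2 - 0.00005556·V_5 = 5
  0.197·V_2 - 0.0003333·V_1 - 0.1961·V_3 - 0.000625·V_5 = 0
  0.6147·V_3 - 0.1961·V_2 - 0.4167·V_5 = 0
  0.4174·V_5 - 0.00005556·V_1 - 0.000625·V_2 - 0.4167·V_3 = 0
Solving these 4 simultaneous equations (Gaussian elimination) gives:
  V_1 = 9.994 V, V_2 = 1.652 V, V_3 = 1.638 V, V_5 = 1.639 V
Power in each resistor, P = (ΔV)²/R:
  P_R1 = (10 - 9.994)²/2 = 0.00002105 W
  P_R2 = (9.994 - 1.652)²/3000 = 0.02319 W
  P_R3 = (1.652 - 1.638)²/5.1 = 0.00003919 W
  P_R4 = (1.638 - 0)²/510 = 0.005263 W
  P_R5 = (9.994 - 1.639)²/18000 = 0.003877 W
  P_R6 = (1.652 - 1.639)²/1600 = 0.000000107 W
  P_R7 = (1.638 - 1.639)²/2.4 = 0.000000465 W
  P_R8 = (0 - 1.639)²/51000 = 0.0000527 W
P_total = P_R1 + P_R2 + P_R3 + P_R4 + P_R5 + P_R6 + P_R7 + P_R8 = 0.03244 W

Final answer: 0.03244 W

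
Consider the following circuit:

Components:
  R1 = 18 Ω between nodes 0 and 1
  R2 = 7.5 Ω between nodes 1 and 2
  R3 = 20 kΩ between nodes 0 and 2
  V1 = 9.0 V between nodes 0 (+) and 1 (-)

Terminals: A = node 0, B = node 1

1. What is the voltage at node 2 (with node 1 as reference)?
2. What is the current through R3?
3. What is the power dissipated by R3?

Nodal analysis, taking node 1 as the 0 V reference.
Source V1 fixes V_0 = 9 V.
KCL at each unknown node (sum of currents leaving = 0; resistances in Ω):
  Node 2: (V_2 - 0)/7.5 + (V_2 - 9)/20000 = 0
Collecting terms: 0.1334 × V_2 = 0.00045  =>  V_2 = 0.003374 V
Part 1:
  Read off the nodal solution: V_2 = 0.003374 V
Part 2:
  I_R3 = (V_0 - V_2)/R3 = (9 - 0.003374)/20000 = 0.0004498 A
  Magnitude: I_R3 = 0.0004498 A
Part 3:
  I_R3 = (V_0 - V_2)/R3 = (9 - 0.003374)/20000 = 0.0004498 A
  P_R3 = I_R3² × R3 = (0.0004498)² × 20000 = 0.004047 W

Final answers:
1. V_2 = 0.003374 V
2. I_R3 = 0.0004498 A
3. P_R3 = 0.004047 W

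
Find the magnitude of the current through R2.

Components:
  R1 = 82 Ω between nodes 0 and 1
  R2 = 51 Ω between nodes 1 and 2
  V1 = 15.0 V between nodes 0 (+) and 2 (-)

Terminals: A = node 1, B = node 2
Nodal analysis, taking node 2 as the 0 V reference.
Source V1 fixes V_0 = 15 V.
KCL at each unknown node (sum of currents leaving = 0; resistances in Ω):
  Node 1: (V_1 - 15)/82 + (V_1 - 0)/51 = 0
Collecting terms: 0.0318 × V_1 = 0.1829  =>  V_1 = 5.752 V
I_R2 = (V_1 - V_2)/R2 = (5.752 - 0)/51 = 0.1128 A
|I_R2| = 0.1128 A

Final answer: |I_R2| = 0.1128 A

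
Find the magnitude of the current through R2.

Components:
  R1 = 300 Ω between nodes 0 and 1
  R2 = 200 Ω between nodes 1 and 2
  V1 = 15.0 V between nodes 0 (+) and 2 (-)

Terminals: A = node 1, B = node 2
Nodal analysis, taking node 2 as the 0 V reference.
Source V1 fixes V_0 = 15 V.
KCL at each unknown node (sum of currents leaving = 0; resistances in Ω):
  Node 1: (V_1 - 15)/300 + (V_1 - 0)/200 = 0
Collecting terms: 0.008333 × V_1 = 0.05  =>  V_1 = 6 V
I_R2 = (V_1 - V_2)/R2 = (6 - 0)/200 = 0.03 A
|I_R2| = 0.03 A

Final answer: |I_R2| = 0.03 A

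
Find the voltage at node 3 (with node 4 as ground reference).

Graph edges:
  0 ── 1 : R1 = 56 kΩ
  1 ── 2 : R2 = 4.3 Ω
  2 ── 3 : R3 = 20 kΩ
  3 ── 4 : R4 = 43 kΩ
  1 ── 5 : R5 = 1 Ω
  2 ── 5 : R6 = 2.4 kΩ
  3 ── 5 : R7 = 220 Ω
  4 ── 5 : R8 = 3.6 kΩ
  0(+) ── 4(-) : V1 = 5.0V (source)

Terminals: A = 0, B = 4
Nodal analysis, taking node 4 as the 0 V reference.
Source V1 fixes V_0 = 5 V.
KCL at each unknown node (sum of currents leaving = 0; resistances in Ω):
  Node 1: (V_1 - 5)/56000 + (V_1 - V_2)/4.3 + (V_1 - V_5)/1 = 0
  Node 2: (V_2 - V_1)/4.3 + (V_2 - V_3)/20000 + (V_2 - V_5)/2400 = 0
  Node 3: (V_3 - V_2)/20000 + (V_3 - 0)/43000 + (V_3 - V_5)/220 = 0
  Node 5: (V_5 - V_1)/1 + (V_5 - V_2)/2400 + (V_5 - V_3)/220 + (V_5 - 0)/3600 = 0
Collecting terms (coefficients in siemens):
  1.233·V_1 - 0.2326·V_2 - 1·V_5 = 0.00008929
  0.233·V_2 - 0.2326·V_1 - 0.00005·V_3 - 0.0004167·V_5 = 0
  0.004619·V_3 - 0.00005·V_2 - 0.004545·V_5 = 0
  1.005·V_5 - 1·V_1 - 0.0004167·V_2 - 0.004545·V_3 = 0
Solving these 4 simultaneous equations (Gaussian elimination) gives:
  V_1 = 0.2802 V, V_2 = 0.2802 V, V_3 = 0.2787 V, V_5 = 0.2801 V
The requested potential is V_3 = 0.2787 V.

Final answer: V_3 = 0.2787 V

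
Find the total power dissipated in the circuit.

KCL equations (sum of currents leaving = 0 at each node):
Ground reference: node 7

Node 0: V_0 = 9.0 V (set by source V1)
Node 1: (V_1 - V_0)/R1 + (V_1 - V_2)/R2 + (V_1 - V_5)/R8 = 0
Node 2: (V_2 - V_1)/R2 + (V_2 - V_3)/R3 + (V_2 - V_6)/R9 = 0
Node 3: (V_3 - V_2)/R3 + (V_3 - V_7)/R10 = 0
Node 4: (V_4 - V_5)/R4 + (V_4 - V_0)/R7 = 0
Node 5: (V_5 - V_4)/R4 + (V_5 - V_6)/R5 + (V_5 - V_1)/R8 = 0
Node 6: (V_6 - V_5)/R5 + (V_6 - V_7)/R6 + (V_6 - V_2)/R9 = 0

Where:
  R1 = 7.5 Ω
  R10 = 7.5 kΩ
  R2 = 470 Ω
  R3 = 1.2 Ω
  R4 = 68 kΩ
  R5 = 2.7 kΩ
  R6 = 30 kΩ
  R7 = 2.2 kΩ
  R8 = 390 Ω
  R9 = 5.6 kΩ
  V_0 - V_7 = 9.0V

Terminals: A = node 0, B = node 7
Nodal analysis, taking node 7 as the 0 V reference.
Source V1 fixes V_0 = 9 V.
KCL at each unknown node (sum of currents leaving = 0; resistances in Ω):
  Node 1: (V_1 - 9)/7.5 + (V_1 - V_2)/470 + (V_1 - V_5)/390 = 0
  Node 2: (V_2 - V_1)/470 + (V_2 - V_3)/1.2 + (V_2 - V_6)/5600 = 0
  Node 3: (V_3 - V_2)/1.2 + (V_3 - 0)/7500 = 0
  Node 4: (V_4 - V_5)/68000 + (V_4 - 9)/2200 = 0
  Node 5: (V_5 - V_4)/68000 + (V_5 - V_6)/2700 + (V_5 - V_1)/390 = 0
  Node 6: (V_6 - V_5)/2700 + (V_6 - 0)/30000 + (V_6 - V_2)/5600 = 0
Collecting terms (coefficients in siemens):
  0.138·V_1 - 0.002128·V_2 - 0.002564·V_5 = 1.2
  0.8356·V_2 - 0.002128·V_1 - 0.8333·V_3 - 0.0001786·V_6 = 0
  0.8335·V_3 - 0.8333·V_2 = 0
  0.0004693·V_4 - 0.00001471·V_5 = 0.004091
  0.002949·V_5 - 0.002564·V_1 - 0.00001471·V_4 - 0.0003704·V_6 = 0
  0.0005823·V_6 - 0.0001786·V_2 - 0.0003704·V_5 = 0
Solving these 6 simultaneous equations (Gaussian elimination) gives:
  V_1 = 8.99 V, V_2 = 8.444 V, V_3 = 8.443 V, V_4 = 8.997 V
  V_5 = 8.896 V, V_6 = 8.248 V
Power in each resistor, P = (ΔV)²/R:
  P_R1 = (9 - 8.99)²/7.5 = 0.00001468 W
  P_R2 = (8.99 - 8.444)²/470 = 0.0006331 W
  P_R3 = (8.444 - 8.443)²/1.2 = 0.000001521 W
  P_R4 = (8.997 - 8.896)²/68000 = 0.0000001479 W
  P_R5 = (8.896 - 8.248)²/2700 = 0.0001555 W
  P_R6 = (8.248 - 0)²/30000 = 0.002268 W
  P_R7 = (9 - 8.997)²/2200 = 0.000000004785 W
  P_R8 = (8.99 - 8.896)²/390 = 0.00002219 W
  P_R9 = (8.444 - 8.248)²/5600 = 0.000006832 W
  P_R10 = (8.443 - 0)²/7500 = 0.009504 W
P_total = P_R1 + P_R2 + P_R3 + P_R4 + P_R5 + P_R6 + P_R7 + P_R8 + P_R9 + P_R10 = 0.01261 W

Final answer: 0.01261 W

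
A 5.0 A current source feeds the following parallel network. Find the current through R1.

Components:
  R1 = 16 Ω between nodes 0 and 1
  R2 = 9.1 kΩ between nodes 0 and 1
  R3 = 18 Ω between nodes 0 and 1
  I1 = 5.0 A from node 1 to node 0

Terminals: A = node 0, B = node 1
All resistors sit directly between nodes 0 and 1, so they are in parallel and share one voltage V; the full source current 5 A splits among them.
1/R_par = 1/16 + 1/9100 + 1/18 = 0.1182 S  =>  R_par = 8.463 Ω
V = I × R_par = 5 × 8.463 = 42.31 V
I_R1 = V/R1 = 42.31/16 = 2.645 A

Final answer: 2.645 A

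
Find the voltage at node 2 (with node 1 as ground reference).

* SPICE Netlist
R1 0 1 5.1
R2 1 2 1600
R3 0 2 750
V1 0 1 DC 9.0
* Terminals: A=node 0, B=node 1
Nodal analysis, taking node 1 as the 0 V reference.
Source V1 fixes V_0 = 9 V.
KCL at each unknown node (sum of currents leaving = 0; resistances in Ω):
  Node 2: (V_2 - 0)/1600 + (V_2 - 9)/750 = 0
Collecting terms: 0.001958 × V_2 = 0.012  =>  V_2 = 6.128 V
The requested potential is V_2 = 6.128 V.

Final answer: V_2 = 6.128 V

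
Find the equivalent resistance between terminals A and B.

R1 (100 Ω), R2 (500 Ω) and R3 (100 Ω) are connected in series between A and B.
Reduce the network between node 0 (A) and node 3 (B) by series/parallel combination:
  Rs1 = R1 + R2 (series, joined only at node 1) = 100 + 500 = 600 Ω
  Rs2 = R3 + Rs1 (series, joined only at node 2) = 100 + 600 = 700 Ω
R_eq = 700 Ω

Final answer: 700 Ω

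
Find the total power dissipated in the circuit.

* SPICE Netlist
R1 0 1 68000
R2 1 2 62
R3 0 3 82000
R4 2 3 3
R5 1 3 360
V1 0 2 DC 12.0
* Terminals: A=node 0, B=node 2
Nodal analysis, taking node 2 as the 0 V reference.
Source V1 fixes V_0 = 12 V.
KCL at each unknown node (sum of currents leaving = 0; resistances in Ω):
  Node 1: (V_1 - 12)/68000 + (V_1 - 0)/62 + (V_1 - V_3)/360 = 0
  Node 3: (V_3 - 12)/82000 + (V_3 - 0)/3 + (V_3 - V_1)/360 = 0
Collecting terms (coefficients in siemens):
  0.01892·V_1 - 0.002778·V_3 = 0.0001765
  0.3361·V_3 - 0.002778·V_1 = 0.0001463
Determinant D = (0.01892)(0.3361) - (-0.002778)(-0.002778) = 0.006352
V_1 = [(0.0001765)(0.3361) - (-0.002778)(0.0001463)]/D = 0.009402 V
V_3 = [(0.01892)(0.0001463) - (0.0001765)(-0.002778)]/D = 0.0005131 V
Power in each resistor, P = (ΔV)²/R:
  P_R1 = (12 - 0.009402)²/68000 = 0.002114 W
  P_R2 = (0.009402 - 0)²/62 = 0.000001426 W
  P_R3 = (12 - 0.0005131)²/82000 = 0.001756 W
  P_R4 = (0 - 0.0005131)²/3 = 0.00000008775 W
  P_R5 = (0.009402 - 0.0005131)²/360 = 0.0000002195 W
P_total = P_R1 + P_R2 + P_R3 + P_R4 + P_R5 = 0.003872 W

Final answer: 0.003872 W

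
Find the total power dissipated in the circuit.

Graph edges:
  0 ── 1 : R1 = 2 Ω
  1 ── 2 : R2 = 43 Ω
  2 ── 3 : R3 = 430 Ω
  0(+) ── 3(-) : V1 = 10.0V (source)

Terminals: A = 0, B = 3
Nodal analysis, taking node 3 as the 0 V reference.
Source V1 fixes V_0 = 10 V.
KCL at each unknown node (sum of currents leaving = 0; resistances in Ω):
  Node 1: (V_1 - 10)/2 + (V_1 - V_2)/43 = 0
  Node 2: (V_2 - V_1)/43 + (V_2 - 0)/430 = 0
Collecting terms (coefficients in siemens):
  0.5233·V_1 - 0.02326·V_2 = 5
  0.02558·V_2 - 0.02326·V_1 = 0
Determinant D = (0.5233)(0.02558) - (-0.02326)(-0.02326) = 0.01284
V_1 = [(5)(0.02558) - (-0.02326)(0)]/D = 9.958 V
V_2 = [(0.5233)(0) - (5)(-0.02326)]/D = 9.053 V
Power in each resistor, P = (ΔV)²/R:
  P_R1 = (10 - 9.958)²/2 = 0.0008864 W
  P_R2 = (9.958 - 9.053)²/43 = 0.01906 W
  P_R3 = (9.053 - 0)²/430 = 0.1906 W
P_total = P_R1 + P_R2 + P_R3 = 0.2105 W

Final answer: 0.2105 W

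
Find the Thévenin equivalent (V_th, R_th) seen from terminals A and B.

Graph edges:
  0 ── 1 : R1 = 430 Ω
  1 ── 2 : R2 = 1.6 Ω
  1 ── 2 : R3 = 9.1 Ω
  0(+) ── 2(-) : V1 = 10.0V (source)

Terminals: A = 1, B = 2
Step 1 — V_th is the open-circuit voltage V_A - V_B (nothing connected across the terminals).
Nodal analysis, taking node 2 as the 0 V reference.
Source V1 fixes V_0 = 10 V.
KCL at each unknown node (sum of currents leaving = 0; resistances in Ω):
  Node 1: (V_1 - 10)/430 + (V_1 - 0)/1.6 + (V_1 - 0)/9.1 = 0
Collecting terms: 0.7372 × V_1 = 0.02326  =>  V_1 = 0.03155 V
V_th = V_1 - V_2 = 0.03155 - 0 = 0.03155 V
Step 2 — R_th: zero the source — replace V1 by a short circuit (node 2 merges into node 0) — and find the resistance seen between A (node 1) and B (node 0).
Reduce the network between node 1 (A) and node 0 (B) by series/parallel combination:
  Rp1 = R1 ‖ R2 ‖ R3 (parallel, all between nodes 0 and 1) = 1/(1/430 + 1/1.6 + 1/9.1) = 1.356 Ω
R_th = 1.356 Ω

Final answer: V_th = 0.03155 V, R_th = 1.356 Ω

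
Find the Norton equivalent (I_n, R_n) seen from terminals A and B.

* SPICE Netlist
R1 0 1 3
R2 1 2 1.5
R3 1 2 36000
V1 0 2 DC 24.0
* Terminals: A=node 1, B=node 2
Find the Thévenin equivalent first; then I_n = V_th/R_th and R_n = R_th.
Step 1 — V_th is the open-circuit voltage V_A - V_B (nothing connected across the terminals).
Nodal analysis, taking node 2 as the 0 V reference.
Source V1 fixes V_0 = 24 V.
KCL at each unknown node (sum of currents leaving = 0; resistances in Ω):
  Node 1: (V_1 - 24)/3 + (V_1 - 0)/1.5 + (V_1 - 0)/36000 = 0
Collecting terms: 1 × V_1 = 8  =>  V_1 = 8 V
V_th = V_1 - V_2 = 8 - 0 = 8 V
Step 2 — R_th: zero the source — replace V1 by a short circuit (node 2 merges into node 0) — and find the resistance seen between A (node 1) and B (node 0).
Reduce the network between node 1 (A) and node 0 (B) by series/parallel combination:
  Rp1 = R1 ‖ R2 ‖ R3 (parallel, all between nodes 0 and 1) = 1/(1/3 + 1/1.5 + 1/36000) = 1 Ω
R_th = 1 Ω
I_n = V_th/R_th = 8/1 = 8 A, and R_n = R_th = 1 Ω

Final answer: I_n = 8 A, R_n = 1 Ω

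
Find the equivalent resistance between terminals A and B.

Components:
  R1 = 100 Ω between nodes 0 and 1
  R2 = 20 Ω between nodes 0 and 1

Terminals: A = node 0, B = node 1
Reduce the network between node 0 (A) and node 1 (B) by series/parallel combination:
  Rp1 = R1 ‖ R2 (parallel, both between nodes 0 and 1) = 1/(1/100 + 1/20) = 16.67 Ω
R_eq = 16.67 Ω

Final answer: 16.67 Ω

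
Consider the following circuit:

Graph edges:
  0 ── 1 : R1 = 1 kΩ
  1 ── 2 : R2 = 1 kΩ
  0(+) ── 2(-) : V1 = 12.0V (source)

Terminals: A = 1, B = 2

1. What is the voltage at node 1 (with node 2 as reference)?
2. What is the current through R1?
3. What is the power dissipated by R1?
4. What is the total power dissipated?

Nodal analysis, taking node 2 as the 0 V reference.
Source V1 fixes V_0 = 12 V.
KCL at each unknown node (sum of currents leaving = 0; resistances in Ω):
  Node 1: (V_1 - 12)/1000 + (V_1 - 0)/1000 = 0
Collecting terms: 0.002 × V_1 = 0.012  =>  V_1 = 6 V
Part 1:
  Read off the nodal solution: V_1 = 6 V
Part 2:
  I_R1 = (V_0 - V_1)/R1 = (12 - 6)/1000 = 0.006 A
  Magnitude: I_R1 = 0.006 A
Part 3:
  I_R1 = (V_0 - V_1)/R1 = (12 - 6)/1000 = 0.006 A
  P_R1 = I_R1² × R1 = (0.006)² × 1000 = 0.036 W
Part 4:
  Power in each resistor, P = (ΔV)²/R:
    P_R1 = (12 - 6)²/1000 = 0.036 W
    P_R2 = (6 - 0)²/1000 = 0.036 W
  P_total = P_R1 + P_R2 = 0.072 W

Final answers:
1. V_1 = 6 V
2. I_R1 = 0.006 A
3. P_R1 = 0.036 W
4. P_total = 0.072 W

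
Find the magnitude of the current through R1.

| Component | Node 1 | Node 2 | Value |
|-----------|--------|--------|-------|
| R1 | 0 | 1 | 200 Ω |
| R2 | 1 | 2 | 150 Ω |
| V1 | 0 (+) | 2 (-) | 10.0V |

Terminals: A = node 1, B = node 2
Nodal analysis, taking node 2 as the 0 V reference.
Source V1 fixes V_0 = 10 V.
KCL at each unknown node (sum of currents leaving = 0; resistances in Ω):
  Node 1: (V_1 - 10)/200 + (V_1 - 0)/150 = 0
Collecting terms: 0.01167 × V_1 = 0.05  =>  V_1 = 4.286 V
I_R1 = (V_0 - V_1)/R1 = (10 - 4.286)/200 = 0.02857 A
|I_R1| = 0.02857 A

Final answer: |I_R1| = 0.02857 A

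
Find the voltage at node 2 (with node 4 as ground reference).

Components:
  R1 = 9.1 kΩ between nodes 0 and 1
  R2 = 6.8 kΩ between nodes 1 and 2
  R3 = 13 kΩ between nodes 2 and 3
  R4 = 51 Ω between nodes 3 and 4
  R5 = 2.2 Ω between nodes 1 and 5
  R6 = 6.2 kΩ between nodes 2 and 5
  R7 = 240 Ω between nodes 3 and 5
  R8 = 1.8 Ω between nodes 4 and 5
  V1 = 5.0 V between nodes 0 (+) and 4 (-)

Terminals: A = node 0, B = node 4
Nodal analysis, taking node 4 as the 0 V reference.
Source V1 fixes V_0 = 5 V.
KCL at each unknown node (sum of currents leaving = 0; resistances in Ω):
  Node 1: (V_1 - 5)/9100 + (V_1 - V_2)/6800 + (V_1 - V_5)/2.2 = 0
  Node 2: (V_2 - V_1)/6800 + (V_2 - V_3)/13000 + (V_2 - V_5)/6200 = 0
  Node 3: (V_3 - V_2)/13000 + (V_3 - 0)/51 + (V_3 - V_5)/240 = 0
  Node 5: (V_5 - V_1)/2.2 + (V_5 - V_2)/6200 + (V_5 - V_3)/240 + (V_5 - 0)/1.8 = 0
Collecting terms (coefficients in siemens):
  0.4548·V_1 - 0.0001471·V_2 - 0.4545·V_5 = 0.0005495
  0.0003853·V_2 - 0.0001471·V_1 - 0.00007692·V_3 - 0.0001613·V_5 = 0
  0.02385·V_3 - 0.00007692·V_2 - 0.004167·V_5 = 0
  1.014·V_5 - 0.4545·V_1 - 0.0001613·V_2 - 0.004167·V_3 = 0
Solving these 4 simultaneous equations (Gaussian elimination) gives:
  V_1 = 0.00219 V, V_2 = 0.001282 V, V_3 = 0.0001757 V, V_5 = 0.0009824 V
The requested potential is V_2 = 0.001282 V.

Final answer: V_2 = 0.001282 V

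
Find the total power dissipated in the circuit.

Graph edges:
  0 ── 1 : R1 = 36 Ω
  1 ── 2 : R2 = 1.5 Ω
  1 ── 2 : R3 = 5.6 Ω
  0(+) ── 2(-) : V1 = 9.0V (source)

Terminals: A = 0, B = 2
Nodal analysis, taking node 2 as the 0 V reference.
Source V1 fixes V_0 = 9 V.
KCL at each unknown node (sum of currents leaving = 0; resistances in Ω):
  Node 1: (V_1 - 9)/36 + (V_1 - 0)/1.5 + (V_1 - 0)/5.6 = 0
Collecting terms: 0.873 × V_1 = 0.25  =>  V_1 = 0.2864 V
Power in each resistor, P = (ΔV)²/R:
  P_R1 = (9 - 0.2864)²/36 = 2.109 W
  P_R2 = (0.2864 - 0)²/1.5 = 0.05467 W
  P_R3 = (0.2864 - 0)²/5.6 = 0.01464 W
P_total = P_R1 + P_R2 + P_R3 = 2.178 W

Final answer: 2.178 W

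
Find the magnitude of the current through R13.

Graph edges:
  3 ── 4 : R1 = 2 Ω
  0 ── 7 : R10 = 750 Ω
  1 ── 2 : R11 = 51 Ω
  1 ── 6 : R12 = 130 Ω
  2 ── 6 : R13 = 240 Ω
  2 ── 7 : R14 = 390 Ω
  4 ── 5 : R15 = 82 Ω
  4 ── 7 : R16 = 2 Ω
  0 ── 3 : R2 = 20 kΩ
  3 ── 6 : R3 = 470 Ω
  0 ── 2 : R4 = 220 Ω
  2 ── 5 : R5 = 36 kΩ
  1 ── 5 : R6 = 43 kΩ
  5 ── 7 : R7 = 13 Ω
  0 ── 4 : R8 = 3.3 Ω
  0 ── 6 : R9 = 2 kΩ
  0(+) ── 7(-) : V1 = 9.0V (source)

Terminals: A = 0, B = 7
Nodal analysis, taking node 7 as the 0 V reference.
Source V1 fixes V_0 = 9 V.
KCL at each unknown node (sum of currents leaving = 0; resistances in Ω):
  Node 1: (V_1 - V_5)/43000 + (V_1 - V_2)/51 + (V_1 - V_6)/130 = 0
  Node 2: (V_2 - 9)/220 + (V_2 - V_5)/36000 + (V_2 - V_1)/51 + (V_2 - V_6)/240 + (V_2 - 0)/390 = 0
  Node 3: (V_3 - V_4)/2 + (V_3 - 9)/20000 + (V_3 - V_6)/470 = 0
  Node 4: (V_4 - V_3)/2 + (V_4 - 9)/3.3 + (V_4 - V_5)/82 + (V_4 - 0)/2 = 0
  Node 5: (V_5 - V_2)/36000 + (V_5 - V_1)/43000 + (V_5 - 0)/13 + (V_5 - V_4)/82 = 0
  Node 6: (V_6 - V_3)/470 + (V_6 - 9)/2000 + (V_6 - V_1)/130 + (V_6 - V_2)/240 = 0
Collecting terms (coefficients in siemens):
  0.02732·V_1 - 0.01961·V_2 - 0.00002326·V_5 - 0.007692·V_6 = 0
  0.03091·V_2 - 0.01961·V_1 - 0.00002778·V_5 - 0.004167·V_6 = 0.04091
  0.5022·V_3 - 0.5·V_4 - 0.002128·V_6 = 0.00045
  1.315·V_4 - 0.5·V_3 - 0.0122·V_5 = 2.727
  0.08917·V_5 - 0.00002326·V_1 - 0.00002778·V_2 - 0.0122·V_4 = 0
  0.01449·V_6 - 0.007692·V_1 - 0.004167·V_2 - 0.002128·V_3 = 0.0045
Solving these 6 simultaneous equations (Gaussian elimination) gives:
  V_1 = 5.366 V, V_2 = 5.431 V, V_3 = 3.366 V, V_4 = 3.358 V
  V_5 = 0.4623 V, V_6 = 5.217 V
I_R13 = (V_2 - V_6)/R13 = (5.431 - 5.217)/240 = 0.0008933 A
|I_R13| = 0.0008933 A

Final answer: |I_R13| = 0.0008933 A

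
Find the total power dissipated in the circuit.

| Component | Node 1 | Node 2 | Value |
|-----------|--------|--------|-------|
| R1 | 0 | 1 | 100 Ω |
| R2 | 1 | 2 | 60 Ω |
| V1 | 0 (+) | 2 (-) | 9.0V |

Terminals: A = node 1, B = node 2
Nodal analysis, taking node 2 as the 0 V reference.
Source V1 fixes V_0 = 9 V.
KCL at each unknown node (sum of currents leaving = 0; resistances in Ω):
  Node 1: (V_1 - 9)/100 + (V_1 - 0)/60 = 0
Collecting terms: 0.02667 × V_1 = 0.09  =>  V_1 = 3.375 V
Power in each resistor, P = (ΔV)²/R:
  P_R1 = (9 - 3.375)²/100 = 0.3164 W
  P_R2 = (3.375 - 0)²/60 = 0.1898 W
P_total = P_R1 + P_R2 = 0.5062 W

Final answer: 0.5062 W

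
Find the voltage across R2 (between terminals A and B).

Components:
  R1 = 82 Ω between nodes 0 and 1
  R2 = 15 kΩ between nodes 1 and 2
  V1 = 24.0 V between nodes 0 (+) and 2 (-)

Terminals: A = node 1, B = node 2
R1 and R2 are in series across V1 (node 0 → node 1 → node 2), and the output A–B is taken across R2, so this is a voltage divider.
Series current: I = V1/(R1 + R2) = 24/(82 + 15000) = 24/15080 = 0.001591 A
V_R2 = I × R2 = V1 × R2/(R1 + R2) = 24 × 15000/15080 = 23.87 V

Final answer: 23.87 V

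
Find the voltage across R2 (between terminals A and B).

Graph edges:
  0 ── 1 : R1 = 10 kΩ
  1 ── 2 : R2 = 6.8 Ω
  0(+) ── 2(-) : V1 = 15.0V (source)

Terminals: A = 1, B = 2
R1 and R2 are in series across V1 (node 0 → node 1 → node 2), and the output A–B is taken across R2, so this is a voltage divider.
Series current: I = V1/(R1 + R2) = 15/(10000 + 6.8) = 15/10010 = 0.001499 A
V_R2 = I × R2 = V1 × R2/(R1 + R2) = 15 × 6.8/10010 = 0.01019 V

Final answer: 0.01019 V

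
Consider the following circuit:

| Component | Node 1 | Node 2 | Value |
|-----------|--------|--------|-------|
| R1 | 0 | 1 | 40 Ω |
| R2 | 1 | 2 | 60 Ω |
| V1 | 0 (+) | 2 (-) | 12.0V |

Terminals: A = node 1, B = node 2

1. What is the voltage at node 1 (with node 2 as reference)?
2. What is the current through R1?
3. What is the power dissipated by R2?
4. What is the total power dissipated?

Nodal analysis, taking node 2 as the 0 V reference.
Source V1 fixes V_0 = 12 V.
KCL at each unknown node (sum of currents leaving = 0; resistances in Ω):
  Node 1: (V_1 - 12)/40 + (V_1 - 0)/60 = 0
Collecting terms: 0.04167 × V_1 = 0.3  =>  V_1 = 7.2 V
Part 1:
  Read off the nodal solution: V_1 = 7.2 V
Part 2:
  I_R1 = (V_0 - V_1)/R1 = (12 - 7.2)/40 = 0.12 A
  Magnitude: I_R1 = 0.12 A
Part 3:
  I_R2 = (V_1 - V_2)/R2 = (7.2 - 0)/60 = 0.12 A
  P_R2 = I_R2² × R2 = (0.12)² × 60 = 0.864 W
Part 4:
  Power in each resistor, P = (ΔV)²/R:
    P_R1 = (12 - 7.2)²/40 = 0.576 W
    P_R2 = (7.2 - 0)²/60 = 0.864 W
  P_total = P_R1 + P_R2 = 1.44 W

Final answers:
1. V_1 = 7.2 V
2. I_R1 = 0.12 A
3. P_R2 = 0.864 W
4. P_total = 1.44 W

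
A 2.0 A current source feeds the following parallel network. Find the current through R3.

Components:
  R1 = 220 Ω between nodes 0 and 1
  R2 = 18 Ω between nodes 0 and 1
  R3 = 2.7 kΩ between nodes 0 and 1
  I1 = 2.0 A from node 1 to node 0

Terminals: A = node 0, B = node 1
All resistors sit directly between nodes 0 and 1, so they are in parallel and share one voltage V; the full source current 2 A splits among them.
1/R_par = 1/220 + 1/18 + 1/2700 = 0.06047 S  =>  R_par = 16.54 Ω
V = I × R_par = 2 × 16.54 = 33.07 V
I_R3 = V/R3 = 33.07/2700 = 0.01225 A

Final answer: 0.01225 A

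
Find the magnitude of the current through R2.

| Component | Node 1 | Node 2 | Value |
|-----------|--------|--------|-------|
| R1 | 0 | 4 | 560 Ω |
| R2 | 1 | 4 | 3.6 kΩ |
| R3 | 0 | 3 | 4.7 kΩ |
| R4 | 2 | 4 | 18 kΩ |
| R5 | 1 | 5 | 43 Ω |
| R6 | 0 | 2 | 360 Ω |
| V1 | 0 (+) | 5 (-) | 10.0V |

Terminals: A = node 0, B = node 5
Nodal analysis, taking node 5 as the 0 V reference.
Source V1 fixes V_0 = 10 V.
KCL at each unknown node (sum of currents leaving = 0; resistances in Ω):
  Node 1: (V_1 - V_4)/3600 + (V_1 - 0)/43 = 0
  Node 2: (V_2 - V_4)/18000 + (V_2 - 10)/360 = 0
  Node 3: (V_3 - 10)/4700 = 0
  Node 4: (V_4 - 10)/560 + (V_4 - V_1)/3600 + (V_4 - V_2)/18000 = 0
Collecting terms (coefficients in siemens):
  0.02353·V_1 - 0.0002778·V_4 = 0
  0.002833·V_2 - 0.00005556·V_4 = 0.02778
  0.0002128·V_3 = 0.002128
  0.002119·V_4 - 0.0002778·V_1 - 0.00005556·V_2 = 0.01786
Solving these 4 simultaneous equations (Gaussian elimination) gives:
  V_1 = 0.1027 V, V_2 = 9.975 V, V_3 = 10 V, V_4 = 8.702 V
I_R2 = (V_1 - V_4)/R2 = (0.1027 - 8.702)/3600 = -0.002389 A
|I_R2| = 0.002389 A

Final answer: |I_R2| = 0.002389 A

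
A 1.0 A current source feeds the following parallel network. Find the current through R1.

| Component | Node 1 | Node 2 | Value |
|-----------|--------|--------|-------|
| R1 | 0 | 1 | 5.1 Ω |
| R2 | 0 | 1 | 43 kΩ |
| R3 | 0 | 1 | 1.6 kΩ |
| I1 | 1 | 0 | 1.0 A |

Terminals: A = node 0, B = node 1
All resistors sit directly between nodes 0 and 1, so they are in parallel and share one voltage V; the full source current 1 A splits among them.
1/R_par = 1/5.1 + 1/43000 + 1/1600 = 0.1967 S  =>  R_par = 5.083 Ω
V = I × R_par = 1 × 5.083 = 5.083 V
I_R1 = V/R1 = 5.083/5.1 = 0.9967 A

Final answer: 0.9967 A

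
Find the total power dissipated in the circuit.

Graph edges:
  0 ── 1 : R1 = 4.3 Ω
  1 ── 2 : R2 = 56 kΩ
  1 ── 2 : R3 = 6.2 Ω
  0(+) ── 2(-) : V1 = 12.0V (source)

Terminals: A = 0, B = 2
Nodal analysis, taking node 2 as the 0 V reference.
Source V1 fixes V_0 = 12 V.
KCL at each unknown node (sum of currents leaving = 0; resistances in Ω):
  Node 1: (V_1 - 12)/4.3 + (V_1 - 0)/56000 + (V_1 - 0)/6.2 = 0
Collecting terms: 0.3939 × V_1 = 2.791  =>  V_1 = 7.085 V
Power in each resistor, P = (ΔV)²/R:
  P_R1 = (12 - 7.085)²/4.3 = 5.617 W
  P_R2 = (7.085 - 0)²/56000 = 0.0008965 W
  P_R3 = (7.085 - 0)²/6.2 = 8.097 W
P_total = P_R1 + P_R2 + P_R3 = 13.72 W

Final answer: 13.72 W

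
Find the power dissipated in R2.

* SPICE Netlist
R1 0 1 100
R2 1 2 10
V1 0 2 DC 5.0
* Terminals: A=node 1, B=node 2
Nodal analysis, taking node 2 as the 0 V reference.
Source V1 fixes V_0 = 5 V.
KCL at each unknown node (sum of currents leaving = 0; resistances in Ω):
  Node 1: (V_1 - 5)/100 + (V_1 - 0)/10 = 0
Collecting terms: 0.11 × V_1 = 0.05  =>  V_1 = 0.4545 V
I_R2 = (V_1 - V_2)/R2 = (0.4545 - 0)/10 = 0.04545 A
P_R2 = I_R2² × R2 = (0.04545)² × 10 = 0.02066 W

Final answer: 0.02066 W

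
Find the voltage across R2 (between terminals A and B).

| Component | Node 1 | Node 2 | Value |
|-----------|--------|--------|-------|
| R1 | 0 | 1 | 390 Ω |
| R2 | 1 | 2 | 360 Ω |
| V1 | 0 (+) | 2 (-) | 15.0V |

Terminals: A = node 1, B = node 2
R1 and R2 are in series across V1 (node 0 → node 1 → node 2), and the output A–B is taken across R2, so this is a voltage divider.
Series current: I = V1/(R1 + R2) = 15/(390 + 360) = 15/750 = 0.02 A
V_R2 = I × R2 = V1 × R2/(R1 + R2) = 15 × 360/750 = 7.2 V

Final answer: 7.2 V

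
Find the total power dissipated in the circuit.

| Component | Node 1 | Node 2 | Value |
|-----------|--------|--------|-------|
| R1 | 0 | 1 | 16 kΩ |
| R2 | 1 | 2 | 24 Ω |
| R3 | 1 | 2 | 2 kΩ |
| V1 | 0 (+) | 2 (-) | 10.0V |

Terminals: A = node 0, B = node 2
Nodal analysis, taking node 2 as the 0 V reference.
Source V1 fixes V_0 = 10 V.
KCL at each unknown node (sum of currents leaving = 0; resistances in Ω):
  Node 1: (V_1 - 10)/16000 + (V_1 - 0)/24 + (V_1 - 0)/2000 = 0
Collecting terms: 0.04223 × V_1 = 0.000625  =>  V_1 = 0.0148 V
Power in each resistor, P = (ΔV)²/R:
  P_R1 = (10 - 0.0148)²/16000 = 0.006232 W
  P_R2 = (0.0148 - 0)²/24 = 0.000009127 W
  P_R3 = (0.0148 - 0)²/2000 = 0.0000001095 W
P_total = P_R1 + P_R2 + P_R3 = 0.006241 W

Final answer: 0.006241 W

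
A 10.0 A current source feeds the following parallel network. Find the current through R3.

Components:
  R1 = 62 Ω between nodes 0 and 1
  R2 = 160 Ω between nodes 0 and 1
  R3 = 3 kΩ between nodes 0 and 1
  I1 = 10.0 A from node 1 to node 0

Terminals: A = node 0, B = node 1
All resistors sit directly between nodes 0 and 1, so they are in parallel and share one voltage V; the full source current 10 A splits among them.
1/R_par = 1/62 + 1/160 + 1/3000 = 0.02271 S  =>  R_par = 44.03 Ω
V = I × R_par = 10 × 44.03 = 440.3 V
I_R3 = V/R3 = 440.3/3000 = 0.1468 A

Final answer: 0.1468 A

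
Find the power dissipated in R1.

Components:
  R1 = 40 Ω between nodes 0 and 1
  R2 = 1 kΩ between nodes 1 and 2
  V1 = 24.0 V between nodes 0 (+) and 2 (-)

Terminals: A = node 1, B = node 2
Nodal analysis, taking node 2 as the 0 V reference.
Source V1 fixes V_0 = 24 V.
KCL at each unknown node (sum of currents leaving = 0; resistances in Ω):
  Node 1: (V_1 - 24)/40 + (V_1 - 0)/1000 = 0
Collecting terms: 0.026 × V_1 = 0.6  =>  V_1 = 23.08 V
I_R1 = (V_0 - V_1)/R1 = (24 - 23.08)/40 = 0.02308 A
P_R1 = I_R1² × R1 = (0.02308)² × 40 = 0.0213 W

Final answer: 0.0213 W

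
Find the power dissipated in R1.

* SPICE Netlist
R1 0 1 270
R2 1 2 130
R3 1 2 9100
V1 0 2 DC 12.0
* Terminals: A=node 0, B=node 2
Nodal analysis, taking node 2 as the 0 V reference.
Source V1 fixes V_0 = 12 V.
KCL at each unknown node (sum of currents leaving = 0; resistances in Ω):
  Node 1: (V_1 - 12)/270 + (V_1 - 0)/130 + (V_1 - 0)/9100 = 0
Collecting terms: 0.01151 × V_1 = 0.04444  =>  V_1 = 3.863 V
I_R1 = (V_0 - V_1)/R1 = (12 - 3.863)/270 = 0.03014 A
P_R1 = I_R1² × R1 = (0.03014)² × 270 = 0.2452 W

Final answer: 0.2452 W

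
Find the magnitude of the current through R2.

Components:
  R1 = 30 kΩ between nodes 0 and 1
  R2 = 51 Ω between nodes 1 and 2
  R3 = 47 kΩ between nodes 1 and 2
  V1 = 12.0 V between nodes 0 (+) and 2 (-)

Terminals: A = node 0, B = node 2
Nodal analysis, taking node 2 as the 0 V reference.
Source V1 fixes V_0 = 12 V.
KCL at each unknown node (sum of currents leaving = 0; resistances in Ω):
  Node 1: (V_1 - 12)/30000 + (V_1 - 0)/51 + (V_1 - 0)/47000 = 0
Collecting terms: 0.01966 × V_1 = 0.0004  =>  V_1 = 0.02034 V
I_R2 = (V_1 - V_2)/R2 = (0.02034 - 0)/51 = 0.0003989 A
|I_R2| = 0.0003989 A

Final answer: |I_R2| = 0.0003989 A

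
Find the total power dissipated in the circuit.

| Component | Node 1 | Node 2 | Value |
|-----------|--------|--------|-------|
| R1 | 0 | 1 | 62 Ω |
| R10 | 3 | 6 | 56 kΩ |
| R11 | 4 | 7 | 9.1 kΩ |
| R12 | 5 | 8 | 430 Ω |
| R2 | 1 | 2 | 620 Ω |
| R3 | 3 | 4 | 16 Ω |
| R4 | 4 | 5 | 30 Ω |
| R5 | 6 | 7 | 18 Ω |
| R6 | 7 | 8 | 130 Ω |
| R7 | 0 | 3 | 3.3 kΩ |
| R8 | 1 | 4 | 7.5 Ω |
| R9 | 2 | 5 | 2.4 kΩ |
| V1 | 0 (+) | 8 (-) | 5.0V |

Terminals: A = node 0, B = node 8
Nodal analysis, taking node 8 as the 0 V reference.
Source V1 fixes V_0 = 5 V.
KCL at each unknown node (sum of currents leaving = 0; resistances in Ω):
  Node 1: (V_1 - 5)/62 + (V_1 - V_2)/620 + (V_1 - V_4)/7.5 = 0
  Node 2: (V_2 - V_1)/620 + (V_2 - V_5)/2400 = 0
  Node 3: (V_3 - V_4)/16 + (V_3 - 5)/3300 + (V_3 - V_6)/56000 = 0
  Node 4: (V_4 - V_3)/16 + (V_4 - V_5)/30 + (V_4 - V_1)/7.5 + (V_4 - V_7)/9100 = 0
  Node 5: (V_5 - V_4)/30 + (V_5 - V_2)/2400 + (V_5 - 0)/430 = 0
  Node 6: (V_6 - V_7)/18 + (V_6 - V_3)/56000 = 0
  Node 7: (V_7 - V_6)/18 + (V_7 - 0)/130 + (V_7 - V_4)/9100 = 0
Collecting terms (coefficients in siemens):
  0.1511·V_1 - 0.001613·V_2 - 0.1333·V_4 = 0.08065
  0.00203·V_2 - 0.001613·V_1 - 0.0004167·V_5 = 0
  0.06282·V_3 - 0.0625·V_4 - 0.00001786·V_6 = 0.001515
  0.2293·V_4 - 0.1333·V_1 - 0.0625·V_3 - 0.03333·V_5 - 0.0001099·V_7 = 0
  0.03608·V_5 - 0.0004167·V_2 - 0.03333·V_4 = 0
  0.05557·V_6 - 0.00001786·V_3 - 0.05556·V_7 = 0
  0.06336·V_7 - 0.0001099·V_4 - 0.05556·V_6 = 0
Solving these 7 simultaneous equations (Gaussian elimination) gives:
  V_1 = 4.396 V, V_2 = 4.324 V, V_3 = 4.326 V, V_4 = 4.324 V
  V_5 = 4.045 V, V_6 = 0.072 V, V_7 = 0.07063 V
Power in each resistor, P = (ΔV)²/R:
  P_R1 = (5 - 4.396)²/62 = 0.005889 W
  P_R2 = (4.396 - 4.324)²/620 = 0.000008372 W
  P_R3 = (4.326 - 4.324)²/16 = 0.0000002638 W
  P_R4 = (4.324 - 4.045)²/30 = 0.002589 W
  P_R5 = (0.072 - 0.07063)²/18 = 0.0000001039 W
  P_R6 = (0.07063 - 0)²/130 = 0.00003837 W
  P_R7 = (5 - 4.326)²/3300 = 0.0001378 W
  P_R8 = (4.396 - 4.324)²/7.5 = 0.0006954 W
  P_R9 = (4.324 - 4.045)²/2400 = 0.00003241 W
  P_R10 = (4.326 - 0.072)²/56000 = 0.0003231 W
  P_R11 = (4.324 - 0.07063)²/9100 = 0.001988 W
  P_R12 = (4.045 - 0)²/430 = 0.03805 W
P_total = P_R1 + P_R2 + P_R3 + P_R4 + P_R5 + P_R6 + P_R7 + P_R8 + P_R9 + P_R10 + P_R11 + P_R12 = 0.04975 W

Final answer: 0.04975 W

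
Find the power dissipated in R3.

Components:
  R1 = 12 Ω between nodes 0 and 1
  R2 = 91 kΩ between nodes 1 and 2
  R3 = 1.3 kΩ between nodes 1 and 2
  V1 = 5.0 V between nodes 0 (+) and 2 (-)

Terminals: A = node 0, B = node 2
Nodal analysis, taking node 2 as the 0 V reference.
Source V1 fixes V_0 = 5 V.
KCL at each unknown node (sum of currents leaving = 0; resistances in Ω):
  Node 1: (V_1 - 5)/12 + (V_1 - 0)/91000 + (V_1 - 0)/1300 = 0
Collecting terms: 0.08411 × V_1 = 0.4167  =>  V_1 = 4.954 V
I_R3 = (V_1 - V_2)/R3 = (4.954 - 0)/1300 = 0.00381 A
P_R3 = I_R3² × R3 = (0.00381)² × 1300 = 0.01888 W

Final answer: 0.01888 W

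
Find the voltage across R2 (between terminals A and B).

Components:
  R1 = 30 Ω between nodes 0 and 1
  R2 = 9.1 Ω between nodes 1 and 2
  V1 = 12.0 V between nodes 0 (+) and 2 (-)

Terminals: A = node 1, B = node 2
R1 and R2 are in series across V1 (node 0 → node 1 → node 2), and the output A–B is taken across R2, so this is a voltage divider.
Series current: I = V1/(R1 + R2) = 12/(30 + 9.1) = 12/39.1 = 0.3069 A
V_R2 = I × R2 = V1 × R2/(R1 + R2) = 12 × 9.1/39.1 = 2.793 V

Final answer: 2.793 V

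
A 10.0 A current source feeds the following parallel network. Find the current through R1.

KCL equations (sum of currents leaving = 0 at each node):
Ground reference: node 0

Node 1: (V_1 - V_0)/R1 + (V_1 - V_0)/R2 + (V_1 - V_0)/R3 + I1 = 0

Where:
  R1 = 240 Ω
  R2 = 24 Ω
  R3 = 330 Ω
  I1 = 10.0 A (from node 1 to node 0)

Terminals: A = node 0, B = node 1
All resistors sit directly between nodes 0 and 1, so they are in parallel and share one voltage V; the full source current 10 A splits among them.
1/R_par = 1/240 + 1/24 + 1/330 = 0.04886 S  =>  R_par = 20.47 Ω
V = I × R_par = 10 × 20.47 = 204.7 V
I_R1 = V/R1 = 204.7/240 = 0.8527 A

Final answer: 0.8527 A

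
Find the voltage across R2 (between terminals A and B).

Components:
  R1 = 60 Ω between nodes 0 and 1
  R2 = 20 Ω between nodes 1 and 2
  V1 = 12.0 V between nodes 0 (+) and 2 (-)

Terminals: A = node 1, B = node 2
R1 and R2 are in series across V1 (node 0 → node 1 → node 2), and the output A–B is taken across R2, so this is a voltage divider.
Series current: I = V1/(R1 + R2) = 12/(60 + 20) = 12/80 = 0.15 A
V_R2 = I × R2 = V1 × R2/(R1 + R2) = 12 × 20/80 = 3 V

Final answer: 3 V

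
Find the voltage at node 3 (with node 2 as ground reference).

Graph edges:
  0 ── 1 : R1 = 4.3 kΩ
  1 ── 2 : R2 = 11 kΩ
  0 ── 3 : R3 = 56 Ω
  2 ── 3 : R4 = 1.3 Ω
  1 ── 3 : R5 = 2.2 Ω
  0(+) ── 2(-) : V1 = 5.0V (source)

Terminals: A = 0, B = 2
Nodal analysis, taking node 2 as the 0 V reference.
Source V1 fixes V_0 = 5 V.
KCL at each unknown node (sum of currents leaving = 0; resistances in Ω):
  Node 1: (V_1 - 5)/4300 + (V_1 - 0)/11000 + (V_1 - V_3)/2.2 = 0
  Node 3: (V_3 - 5)/56 + (V_3 - 0)/1.3 + (V_3 - V_1)/2.2 = 0
Collecting terms (coefficients in siemens):
  0.4549·V_1 - 0.4545·V_3 = 0.001163
  1.242·V_3 - 0.4545·V_1 = 0.08929
Determinant D = (0.4549)(1.242) - (-0.4545)(-0.4545) = 0.3582
V_1 = [(0.001163)(1.242) - (-0.4545)(0.08929)]/D = 0.1173 V
V_3 = [(0.4549)(0.08929) - (0.001163)(-0.4545)]/D = 0.1149 V
The requested potential is V_3 = 0.1149 V.

Final answer: V_3 = 0.1149 V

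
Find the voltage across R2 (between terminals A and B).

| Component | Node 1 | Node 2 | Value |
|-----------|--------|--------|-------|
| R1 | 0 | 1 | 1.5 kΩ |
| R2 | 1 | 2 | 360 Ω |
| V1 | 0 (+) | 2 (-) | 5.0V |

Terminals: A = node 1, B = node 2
R1 and R2 are in series across V1 (node 0 → node 1 → node 2), and the output A–B is taken across R2, so this is a voltage divider.
Series current: I = V1/(R1 + R2) = 5/(1500 + 360) = 5/1860 = 0.002688 A
V_R2 = I × R2 = V1 × R2/(R1 + R2) = 5 × 360/1860 = 0.9677 V

Final answer: 0.9677 V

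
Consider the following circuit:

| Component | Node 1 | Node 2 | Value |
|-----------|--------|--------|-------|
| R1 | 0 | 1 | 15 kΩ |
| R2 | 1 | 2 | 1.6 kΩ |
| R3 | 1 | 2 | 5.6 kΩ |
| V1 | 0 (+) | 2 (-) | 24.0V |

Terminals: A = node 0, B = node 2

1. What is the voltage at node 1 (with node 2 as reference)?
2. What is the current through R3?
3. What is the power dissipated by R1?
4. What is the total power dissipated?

Nodal analysis, taking node 2 as the 0 V reference.
Source V1 fixes V_0 = 24 V.
KCL at each unknown node (sum of currents leaving = 0; resistances in Ω):
  Node 1: (V_1 - 24)/15000 + (V_1 - 0)/1600 + (V_1 - 0)/5600 = 0
Collecting terms: 0.0008702 × V_1 = 0.0016  =>  V_1 = 1.839 V
Part 1:
  Read off the nodal solution: V_1 = 1.839 V
Part 2:
  I_R3 = (V_1 - V_2)/R3 = (1.839 - 0)/5600 = 0.0003283 A
  Magnitude: I_R3 = 0.0003283 A
Part 3:
  I_R1 = (V_0 - V_1)/R1 = (24 - 1.839)/15000 = 0.001477 A
  P_R1 = I_R1² × R1 = (0.001477)² × 15000 = 0.03274 W
Part 4:
  Power in each resistor, P = (ΔV)²/R:
    P_R1 = (24 - 1.839)²/15000 = 0.03274 W
    P_R2 = (1.839 - 0)²/1600 = 0.002113 W
    P_R3 = (1.839 - 0)²/5600 = 0.0006036 W
  P_total = P_R1 + P_R2 + P_R3 = 0.03546 W

Final answers:
1. V_1 = 1.839 V
2. I_R3 = 0.0003283 A
3. P_R1 = 0.03274 W
4. P_total = 0.03546 W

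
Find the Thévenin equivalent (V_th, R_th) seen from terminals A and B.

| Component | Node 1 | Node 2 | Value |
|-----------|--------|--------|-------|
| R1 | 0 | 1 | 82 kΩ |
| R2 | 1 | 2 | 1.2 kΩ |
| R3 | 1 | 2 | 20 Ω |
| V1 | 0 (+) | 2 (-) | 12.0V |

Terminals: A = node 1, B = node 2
Step 1 — V_th is the open-circuit voltage V_A - V_B (nothing connected across the terminals).
Nodal analysis, taking node 2 as the 0 V reference.
Source V1 fixes V_0 = 12 V.
KCL at each unknown node (sum of currents leaving = 0; resistances in Ω):
  Node 1: (V_1 - 12)/82000 + (V_1 - 0)/1200 + (V_1 - 0)/20 = 0
Collecting terms: 0.05085 × V_1 = 0.0001463  =>  V_1 = 0.002878 V
V_th = V_1 - V_2 = 0.002878 - 0 = 0.002878 V
Step 2 — R_th: zero the source — replace V1 by a short circuit (node 2 merges into node 0) — and find the resistance seen between A (node 1) and B (node 0).
Reduce the network between node 1 (A) and node 0 (B) by series/parallel combination:
  Rp1 = R1 ‖ R2 ‖ R3 (parallel, all between nodes 0 and 1) = 1/(1/82000 + 1/1200 + 1/20) = 19.67 Ω
R_th = 19.67 Ω

Final answer: V_th = 0.002878 V, R_th = 19.67 Ω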